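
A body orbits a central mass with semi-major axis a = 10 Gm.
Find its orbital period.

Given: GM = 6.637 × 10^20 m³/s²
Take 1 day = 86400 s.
a = 10 Gm = 1 × 10^10 m
GM = 6.637 × 10^20 m³/s²
a³ = 1 × 10^30 m³
T = 2π √(a³/GM) = 2π √((1 × 10^30) / (6.637 × 10^20)) = 2π × 38816.3 s
T = 243890 s ≈ 2.823 days

Final answer: 2.823 days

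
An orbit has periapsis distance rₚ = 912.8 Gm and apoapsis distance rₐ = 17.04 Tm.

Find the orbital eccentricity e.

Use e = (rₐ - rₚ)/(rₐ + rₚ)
rₚ = 912.8 Gm = 9.128 × 10^11 m
rₐ = 17.04 Tm = 1.704 × 10^13 m
rₐ − rₚ = 1.61272 × 10^13 m
rₐ + rₚ = 1.79528 × 10^13 m
e = (rₐ − rₚ)/(rₐ + rₚ) = 0.898311

Final answer: e = 0.8983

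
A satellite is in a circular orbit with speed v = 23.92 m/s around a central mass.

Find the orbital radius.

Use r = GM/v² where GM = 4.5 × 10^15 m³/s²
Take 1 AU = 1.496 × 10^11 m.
v = 23.92 m/s
GM = 4.5 × 10^15 m³/s²
v² = 572.166 m²/s²
r = GM/v² = (4.5 × 10^15) / 572.166 = 7.86484 × 10^12 m ≈ 52.57 AU

Final answer: 52.57 AU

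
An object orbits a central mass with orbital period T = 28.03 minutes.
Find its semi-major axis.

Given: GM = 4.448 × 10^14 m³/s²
T = 28.03 minutes = 1681.8 s
GM = 4.448 × 10^14 m³/s²
Kepler's third law: a³ = GM T² / (4π²)
T² = 2.82845 × 10^6 s²
a³ = (4.448 × 10^14) × (2.82845 × 10^6) / (4π²) = 3.18679 × 10^19 m³
a = (a³)^(1/3) = 3.17043 × 10^6 m ≈ 3.17 Mm

Final answer: 3.17 Mm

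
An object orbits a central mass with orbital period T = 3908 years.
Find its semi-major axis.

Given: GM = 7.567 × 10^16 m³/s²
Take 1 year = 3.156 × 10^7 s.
T = 3908 years = 1.23336 × 10^11 s
GM = 7.567 × 10^16 m³/s²
Kepler's third law: a³ = GM T² / (4π²)
T² = 1.52119 × 10^22 s²
a³ = (7.567 × 10^16) × (1.52119 × 10^22) / (4π²) = 2.91573 × 10^37 m³
a = (a³)^(1/3) = 3.07786 × 10^12 m ≈ 3.078 Tm

Final answer: 3.078 Tm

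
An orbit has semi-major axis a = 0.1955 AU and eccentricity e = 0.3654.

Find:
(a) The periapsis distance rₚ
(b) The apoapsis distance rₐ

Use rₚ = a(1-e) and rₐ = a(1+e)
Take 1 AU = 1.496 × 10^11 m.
a = 0.1955 AU = 2.92468 × 10^10 m
e = 0.3654:  1 − e = 0.6346,  1 + e = 1.3654
(a) rₚ = a(1 − e) = 2.92468 × 10^10 m × 0.6346 = 1.856 × 10^10 m ≈ 0.1241 AU
(b) rₐ = a(1 + e) = 2.92468 × 10^10 m × 1.3654 = 3.99336 × 10^10 m ≈ 0.2669 AU

Final answer:
(a) rₚ = 0.1241 AU
(b) rₐ = 0.2669 AU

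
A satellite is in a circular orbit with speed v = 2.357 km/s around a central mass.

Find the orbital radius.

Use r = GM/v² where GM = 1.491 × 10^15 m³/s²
v = 2.357 km/s = 2357 m/s
GM = 1.491 × 10^15 m³/s²
v² = 5.55545 × 10^6 m²/s²
r = GM/v² = (1.491 × 10^15) / (5.55545 × 10^6) = 2.68385 × 10^8 m ≈ 2.684 × 10^8 m

Final answer: 2.684 × 10^8 m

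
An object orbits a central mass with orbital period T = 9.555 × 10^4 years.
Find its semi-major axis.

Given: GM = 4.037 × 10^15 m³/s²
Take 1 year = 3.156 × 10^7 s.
T = 9.555 × 10^4 years = 3.01556 × 10^12 s
GM = 4.037 × 10^15 m³/s²
Kepler's third law: a³ = GM T² / (4π²)
T² = 9.09359 × 10^24 s²
a³ = (4.037 × 10^15) × (9.09359 × 10^24) / (4π²) = 9.29896 × 10^38 m³
a = (a³)^(1/3) = 9.76064 × 10^12 m ≈ 9.761 Tm

Final answer: 9.761 Tm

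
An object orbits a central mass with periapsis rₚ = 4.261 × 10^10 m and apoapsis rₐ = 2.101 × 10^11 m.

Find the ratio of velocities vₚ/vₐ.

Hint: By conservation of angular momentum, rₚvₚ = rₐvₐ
rₚ = 4.261 × 10^10 m
rₐ = 2.101 × 10^11 m
rₚvₚ = rₐvₐ  ⇒  vₚ/vₐ = rₐ/rₚ
vₚ/vₐ = (2.101 × 10^11) / (4.261 × 10^10) = 4.93077

Final answer: vₚ/vₐ = 4.931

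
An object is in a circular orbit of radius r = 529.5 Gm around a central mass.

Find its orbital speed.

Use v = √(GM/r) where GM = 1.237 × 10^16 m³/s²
r = 529.5 Gm = 5.295 × 10^11 m
GM = 1.237 × 10^16 m³/s²
GM/r = (1.237 × 10^16) / (5.295 × 10^11) = 23361.7 m²/s²
v = √(GM/r) = 152.845 m/s ≈ 152.8 m/s

Final answer: 152.8 m/s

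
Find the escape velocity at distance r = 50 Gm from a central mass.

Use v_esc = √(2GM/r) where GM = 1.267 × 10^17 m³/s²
r = 50 Gm = 5 × 10^10 m
GM = 1.267 × 10^17 m³/s²
2GM/r = 2 × (1.267 × 10^17) / (5 × 10^10) = 5.068 × 10^6 m²/s²
v_esc = √(2GM/r) = 2251.22 m/s ≈ 2.251 km/s

Final answer: 2.251 km/s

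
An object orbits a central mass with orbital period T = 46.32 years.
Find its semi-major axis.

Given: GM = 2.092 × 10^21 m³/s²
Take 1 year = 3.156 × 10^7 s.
T = 46.32 years = 1.46186 × 10^9 s
GM = 2.092 × 10^21 m³/s²
Kepler's third law: a³ = GM T² / (4π²)
T² = 2.13703 × 10^18 s²
a³ = (2.092 × 10^21) × (2.13703 × 10^18) / (4π²) = 1.13243 × 10^38 m³
a = (a³)^(1/3) = 4.83806 × 10^12 m ≈ 4.838 Tm

Final answer: 4.838 Tm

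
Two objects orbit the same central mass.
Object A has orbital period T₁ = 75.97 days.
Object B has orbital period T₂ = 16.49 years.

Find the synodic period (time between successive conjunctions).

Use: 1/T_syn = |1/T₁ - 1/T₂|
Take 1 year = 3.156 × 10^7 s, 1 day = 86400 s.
T₁ = 75.97 days = 6.56381 × 10^6 s
T₂ = 16.49 years = 5.20424 × 10^8 s
1/T₁ = 1.52351 × 10^-7 s⁻¹
1/T₂ = 1.92151 × 10^-9 s⁻¹
|1/T₁ − 1/T₂| = 1.50429 × 10^-7 s⁻¹
T_syn = 1 / |1/T₁ − 1/T₂| = 6.64765 × 10^6 s ≈ 76.94 days

Final answer: T_syn = 76.94 days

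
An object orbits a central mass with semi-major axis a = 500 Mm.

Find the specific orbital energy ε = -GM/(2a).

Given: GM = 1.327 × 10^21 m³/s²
a = 500 Mm = 5 × 10^8 m
GM = 1.327 × 10^21 m³/s²
2a = 1 × 10^9 m
ε = −GM/(2a) = -1.327 × 10^12 J/kg ≈ -1327 GJ/kg

Final answer: -1327 GJ/kg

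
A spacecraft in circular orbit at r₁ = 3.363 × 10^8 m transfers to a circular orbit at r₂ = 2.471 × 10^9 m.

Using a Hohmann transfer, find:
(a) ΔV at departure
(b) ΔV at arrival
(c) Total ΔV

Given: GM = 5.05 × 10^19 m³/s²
r₁ = 3.363 × 10^8 m
r₂ = 2.471 × 10^9 m
GM = 5.05 × 10^19 m³/s²
Transfer ellipse: a_t = (r₁ + r₂)/2 = 1.40365 × 10^9 m
Circular speed at r₁: v₁ = √(GM/r₁) = 387509 m/s
Transfer speed at r₁ (periapsis): v₁ₜ = √(GM(2/r₁ − 1/a_t)) = 514149 m/s
(a) ΔV₁ = v₁ₜ − v₁ = 126640 m/s ≈ 126.6 km/s
Circular speed at r₂: v₂ = √(GM/r₂) = 142958 m/s
Transfer speed at r₂ (apoapsis): v₂ₜ = √(GM(2/r₂ − 1/a_t)) = 69975.1 m/s
(b) ΔV₂ = v₂ − v₂ₜ = 72983.2 m/s ≈ 72.98 km/s
(c) ΔV_total = ΔV₁ + ΔV₂ = 199623 m/s ≈ 199.6 km/s

Final answer:
(a) ΔV₁ = 126.6 km/s
(b) ΔV₂ = 72.98 km/s
(c) ΔV_total = 199.6 km/s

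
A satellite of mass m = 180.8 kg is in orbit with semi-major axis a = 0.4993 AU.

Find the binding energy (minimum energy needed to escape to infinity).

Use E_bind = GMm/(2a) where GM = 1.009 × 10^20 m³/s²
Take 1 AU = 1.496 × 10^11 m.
a = 0.4993 AU = 7.46953 × 10^10 m
GM = 1.009 × 10^20 m³/s²
m = 180.8 kg
GMm = 1.009 × 10^20 × 180.8 = 1.82427 × 10^22 m³·kg/s²
2a = 1.49391 × 10^11 m
E_bind = GMm/(2a) = 1.22114 × 10^11 J ≈ 122.1 GJ

Final answer: 122.1 GJ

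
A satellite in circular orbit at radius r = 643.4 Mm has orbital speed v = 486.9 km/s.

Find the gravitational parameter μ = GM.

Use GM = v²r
r = 643.4 Mm = 6.434 × 10^8 m
v = 486.9 km/s = 486900 m/s
v² = 2.37072 × 10^11 m²/s²
GM = v²r = 2.37072 × 10^11 × 6.434 × 10^8 = 1.52532 × 10^20 m³/s²
GM ≈ 1.525 × 10^20 m³/s²

Final answer: GM = 1.525 × 10^20 m³/s²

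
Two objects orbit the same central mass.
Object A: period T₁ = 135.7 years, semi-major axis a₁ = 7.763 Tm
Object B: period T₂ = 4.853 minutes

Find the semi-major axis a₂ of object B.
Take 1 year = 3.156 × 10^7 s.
T₁ = 135.7 years = 4.28269 × 10^9 s
T₂ = 4.853 minutes = 291.18 s
a₁ = 7.763 Tm = 7.763 × 10^12 m
Kepler's third law: (T₂/T₁)² = (a₂/a₁)³  ⇒  a₂ = a₁ (T₂/T₁)^(2/3)
T₂/T₁ = 6.79899 × 10^-8
(T₂/T₁)^(2/3) = 1.66583 × 10^-5
a₂ = 7.763 × 10^12 m × 1.66583 × 10^-5 = 1.29318 × 10^8 m ≈ 129.3 Mm

Final answer: a₂ = 129.3 Mm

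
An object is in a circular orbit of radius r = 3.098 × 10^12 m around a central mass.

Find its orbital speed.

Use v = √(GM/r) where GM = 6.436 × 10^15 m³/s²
r = 3.098 × 10^12 m
GM = 6.436 × 10^15 m³/s²
GM/r = (6.436 × 10^15) / (3.098 × 10^12) = 2077.47 m²/s²
v = √(GM/r) = 45.5793 m/s ≈ 45.58 m/s

Final answer: 45.58 m/s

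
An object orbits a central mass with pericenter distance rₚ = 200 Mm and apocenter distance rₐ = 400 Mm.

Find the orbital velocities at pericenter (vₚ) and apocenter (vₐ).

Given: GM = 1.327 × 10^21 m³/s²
rₚ = 200 Mm = 2 × 10^8 m
rₐ = 400 Mm = 4 × 10^8 m
GM = 1.327 × 10^21 m³/s²
a = (rₚ + rₐ)/2 = 3 × 10^8 m
Vis-viva: v² = GM (2/r − 1/a)
vₚ² = 1.327 × 10^21 × (1 × 10^-8 − 3.33333 × 10^-9) = 8.84667 × 10^12 m²/s²
vₚ = 2.97433 × 10^6 m/s ≈ 2974 km/s
vₐ² = 1.327 × 10^21 × (5 × 10^-9 − 3.33333 × 10^-9) = 2.21167 × 10^12 m²/s²
vₐ = 1.48717 × 10^6 m/s ≈ 1487 km/s

Final answer: vₚ = 2974 km/s, vₐ = 1487 km/s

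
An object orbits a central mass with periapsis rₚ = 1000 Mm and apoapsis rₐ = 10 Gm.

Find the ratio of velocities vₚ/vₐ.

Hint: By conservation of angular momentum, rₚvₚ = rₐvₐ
rₚ = 1000 Mm = 1 × 10^9 m
rₐ = 10 Gm = 1 × 10^10 m
rₚvₚ = rₐvₐ  ⇒  vₚ/vₐ = rₐ/rₚ
vₚ/vₐ = (1 × 10^10) / (1 × 10^9) = 10

Final answer: vₚ/vₐ = 10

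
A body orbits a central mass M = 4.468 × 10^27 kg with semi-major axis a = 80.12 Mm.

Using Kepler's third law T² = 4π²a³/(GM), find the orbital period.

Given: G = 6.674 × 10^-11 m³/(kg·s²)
M = 4.468 × 10^27 kg
GM = G × M = 6.674 × 10^-11 × 4.468 × 10^27 = 2.98194 × 10^17 m³/s²
a = 80.12 Mm = 8.012 × 10^7 m
a³ = 5.14307 × 10^23 m³
T = 2π √(a³/GM) = 2π √((5.14307 × 10^23) / (2.98194 × 10^17)) = 2π × 1313.29 s
T = 8251.67 s ≈ 2.292 hours

Final answer: 2.292 hours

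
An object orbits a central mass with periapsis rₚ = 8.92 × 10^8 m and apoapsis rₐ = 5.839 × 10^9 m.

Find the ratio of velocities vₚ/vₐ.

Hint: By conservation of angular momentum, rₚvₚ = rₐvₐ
rₚ = 8.92 × 10^8 m
rₐ = 5.839 × 10^9 m
rₚvₚ = rₐvₐ  ⇒  vₚ/vₐ = rₐ/rₚ
vₚ/vₐ = (5.839 × 10^9) / (8.92 × 10^8) = 6.54596

Final answer: vₚ/vₐ = 6.546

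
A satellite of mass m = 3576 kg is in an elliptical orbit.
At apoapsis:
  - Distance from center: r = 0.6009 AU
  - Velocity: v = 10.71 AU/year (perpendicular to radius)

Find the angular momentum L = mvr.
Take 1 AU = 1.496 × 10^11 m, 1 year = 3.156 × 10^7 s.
r = 0.6009 AU = 8.98946 × 10^10 m
v = 10.71 AU/year = 50767.3 m/s
vr = 50767.3 × 8.98946 × 10^10 = 4.56371 × 10^15 m²/s
L = m × vr = 3576 × 4.56371 × 10^15 = 1.63198 × 10^19 kg·m²/s ≈ 1.632 × 10^19 kg·m²/s

Final answer: L = 1.632 × 10^19 kg·m²/s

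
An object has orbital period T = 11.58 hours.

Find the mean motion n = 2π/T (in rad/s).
T = 11.58 hours = 41688 s
n = 2π / 41688 s = 0.000150719 rad/s ≈ 0.0001507 rad/s

Final answer: n = 0.0001507 rad/s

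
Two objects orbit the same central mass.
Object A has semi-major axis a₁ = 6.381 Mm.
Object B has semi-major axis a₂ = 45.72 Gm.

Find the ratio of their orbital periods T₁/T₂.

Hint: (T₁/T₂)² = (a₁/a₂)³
a₁ = 6.381 Mm = 6.381 × 10^6 m
a₂ = 45.72 Gm = 4.572 × 10^10 m
a₁/a₂ = 0.000139567
T₁/T₂ = (a₁/a₂)^(3/2) = (0.000139567)^1.5 = 1.64882 × 10^-6

Final answer: T₁/T₂ = 1.649 × 10^-6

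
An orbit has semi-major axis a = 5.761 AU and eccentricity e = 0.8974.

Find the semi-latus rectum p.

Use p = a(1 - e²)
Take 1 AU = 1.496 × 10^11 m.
a = 5.761 AU = 8.61846 × 10^11 m
e = 0.8974,  e² = 0.805327,  1 − e² = 0.194673
p = a(1 − e²) = 8.61846 × 10^11 m × 0.194673 = 1.67778 × 10^11 m ≈ 1.122 AU

Final answer: p = 1.122 AU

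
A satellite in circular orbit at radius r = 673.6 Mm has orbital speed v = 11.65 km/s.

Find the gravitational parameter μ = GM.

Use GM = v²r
r = 673.6 Mm = 6.736 × 10^8 m
v = 11.65 km/s = 11650 m/s
v² = 1.35722 × 10^8 m²/s²
GM = v²r = 1.35722 × 10^8 × 6.736 × 10^8 = 9.14227 × 10^16 m³/s²
GM ≈ 9.142 × 10^16 m³/s²

Final answer: GM = 9.142 × 10^16 m³/s²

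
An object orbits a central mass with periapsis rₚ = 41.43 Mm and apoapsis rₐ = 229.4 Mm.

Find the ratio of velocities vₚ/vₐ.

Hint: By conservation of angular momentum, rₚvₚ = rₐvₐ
rₚ = 41.43 Mm = 4.143 × 10^7 m
rₐ = 229.4 Mm = 2.294 × 10^8 m
rₚvₚ = rₐvₐ  ⇒  vₚ/vₐ = rₐ/rₚ
vₚ/vₐ = (2.294 × 10^8) / (4.143 × 10^7) = 5.53705

Final answer: vₚ/vₐ = 5.537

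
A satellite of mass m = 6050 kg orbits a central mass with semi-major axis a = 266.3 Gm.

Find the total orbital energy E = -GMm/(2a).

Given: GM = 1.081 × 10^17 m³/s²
a = 266.3 Gm = 2.663 × 10^11 m
GM = 1.081 × 10^17 m³/s²
2a = 5.326 × 10^11 m
GMm = 1.081 × 10^17 × 6050 = 6.54005 × 10^20 m³·kg/s²
E = −GMm/(2a) = -1.22795 × 10^9 J ≈ -1.228 GJ

Final answer: -1.228 GJ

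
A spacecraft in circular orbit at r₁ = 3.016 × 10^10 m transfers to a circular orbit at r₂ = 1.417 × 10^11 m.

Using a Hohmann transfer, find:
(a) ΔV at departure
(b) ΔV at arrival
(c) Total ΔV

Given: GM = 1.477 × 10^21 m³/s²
r₁ = 3.016 × 10^10 m
r₂ = 1.417 × 10^11 m
GM = 1.477 × 10^21 m³/s²
Transfer ellipse: a_t = (r₁ + r₂)/2 = 8.593 × 10^10 m
Circular speed at r₁: v₁ = √(GM/r₁) = 221297 m/s
Transfer speed at r₁ (periapsis): v₁ₜ = √(GM(2/r₁ − 1/a_t)) = 284176 m/s
(a) ΔV₁ = v₁ₜ − v₁ = 62879.3 m/s ≈ 62.88 km/s
Circular speed at r₂: v₂ = √(GM/r₂) = 102095 m/s
Transfer speed at r₂ (apoapsis): v₂ₜ = √(GM(2/r₂ − 1/a_t)) = 60485.1 m/s
(b) ΔV₂ = v₂ − v₂ₜ = 41610.1 m/s ≈ 41.61 km/s
(c) ΔV_total = ΔV₁ + ΔV₂ = 104489 m/s ≈ 104.5 km/s

Final answer:
(a) ΔV₁ = 62.88 km/s
(b) ΔV₂ = 41.61 km/s
(c) ΔV_total = 104.5 km/s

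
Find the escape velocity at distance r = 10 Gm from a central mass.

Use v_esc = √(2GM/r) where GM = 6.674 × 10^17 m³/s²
r = 10 Gm = 1 × 10^10 m
GM = 6.674 × 10^17 m³/s²
2GM/r = 2 × (6.674 × 10^17) / (1 × 10^10) = 1.3348 × 10^8 m²/s²
v_esc = √(2GM/r) = 11553.4 m/s ≈ 11.55 km/s

Final answer: 11.55 km/s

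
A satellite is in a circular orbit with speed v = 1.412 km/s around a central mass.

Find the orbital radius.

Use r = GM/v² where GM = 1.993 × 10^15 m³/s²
v = 1.412 km/s = 1412 m/s
GM = 1.993 × 10^15 m³/s²
v² = 1.99374 × 10^6 m²/s²
r = GM/v² = (1.993 × 10^15) / (1.99374 × 10^6) = 9.99627 × 10^8 m ≈ 999.6 Mm

Final answer: 999.6 Mm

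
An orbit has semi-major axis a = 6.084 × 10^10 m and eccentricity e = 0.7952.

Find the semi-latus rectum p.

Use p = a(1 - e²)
a = 6.084 × 10^10 m
e = 0.7952,  e² = 0.632343,  1 − e² = 0.367657
p = a(1 − e²) = 6.084 × 10^10 m × 0.367657 = 2.23682 × 10^10 m ≈ 2.237 × 10^10 m

Final answer: p = 2.237 × 10^10 m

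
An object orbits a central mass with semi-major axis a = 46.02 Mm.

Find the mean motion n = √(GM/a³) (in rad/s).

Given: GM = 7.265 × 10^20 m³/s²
a = 46.02 Mm = 4.602 × 10^7 m
GM = 7.265 × 10^20 m³/s²
a³ = 9.7463 × 10^22 m³
GM/a³ = (7.265 × 10^20) / (9.7463 × 10^22) = 0.00745411 s⁻²
n = √(GM/a³) = 0.0863372 rad/s ≈ 0.08634 rad/s

Final answer: n = 0.08634 rad/s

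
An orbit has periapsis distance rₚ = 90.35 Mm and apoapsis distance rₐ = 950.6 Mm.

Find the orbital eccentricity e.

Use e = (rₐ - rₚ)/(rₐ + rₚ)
rₚ = 90.35 Mm = 9.035 × 10^7 m
rₐ = 950.6 Mm = 9.506 × 10^8 m
rₐ − rₚ = 8.6025 × 10^8 m
rₐ + rₚ = 1.04095 × 10^9 m
e = (rₐ − rₚ)/(rₐ + rₚ) = 0.826409

Final answer: e = 0.8264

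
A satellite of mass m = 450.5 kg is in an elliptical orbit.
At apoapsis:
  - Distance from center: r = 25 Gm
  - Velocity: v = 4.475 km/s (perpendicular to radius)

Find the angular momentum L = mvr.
r = 25 Gm = 2.5 × 10^10 m
v = 4.475 km/s = 4475 m/s
vr = 4475 × 2.5 × 10^10 = 1.11875 × 10^14 m²/s
L = m × vr = 450.5 × 1.11875 × 10^14 = 5.03997 × 10^16 kg·m²/s ≈ 5.04 × 10^16 kg·m²/s

Final answer: L = 5.04 × 10^16 kg·m²/s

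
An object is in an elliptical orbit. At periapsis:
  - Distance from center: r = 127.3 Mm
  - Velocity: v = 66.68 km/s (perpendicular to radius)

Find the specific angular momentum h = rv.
r = 127.3 Mm = 1.273 × 10^8 m
v = 66.68 km/s = 66680 m/s
h = rv = 1.273 × 10^8 × 66680 = 8.48836 × 10^12 m²/s ≈ 8.488 × 10^12 m²/s

Final answer: h = 8.488 × 10^12 m²/s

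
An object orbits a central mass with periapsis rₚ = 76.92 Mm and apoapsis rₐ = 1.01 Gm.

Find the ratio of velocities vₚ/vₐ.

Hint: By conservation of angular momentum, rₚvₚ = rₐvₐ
rₚ = 76.92 Mm = 7.692 × 10^7 m
rₐ = 1.01 Gm = 1.01 × 10^9 m
rₚvₚ = rₐvₐ  ⇒  vₚ/vₐ = rₐ/rₚ
vₚ/vₐ = (1.01 × 10^9) / (7.692 × 10^7) = 13.1305

Final answer: vₚ/vₐ = 13.13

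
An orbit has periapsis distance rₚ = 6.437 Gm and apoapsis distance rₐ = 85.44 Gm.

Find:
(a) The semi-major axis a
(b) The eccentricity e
rₚ = 6.437 Gm = 6.437 × 10^9 m
rₐ = 85.44 Gm = 8.544 × 10^10 m
(a) a = (rₚ + rₐ)/2 = 4.59385 × 10^10 m ≈ 45.94 Gm
(b) e = (rₐ − rₚ)/(rₐ + rₚ) = (7.9003 × 10^10) / (9.1877 × 10^10) = 0.859878

Final answer:
(a) a = 45.94 Gm
(b) e = 0.8599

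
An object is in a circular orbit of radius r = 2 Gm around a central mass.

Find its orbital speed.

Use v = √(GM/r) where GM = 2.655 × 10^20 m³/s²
r = 2 Gm = 2 × 10^9 m
GM = 2.655 × 10^20 m³/s²
GM/r = (2.655 × 10^20) / (2 × 10^9) = 1.3275 × 10^11 m²/s²
v = √(GM/r) = 364349 m/s ≈ 364.3 km/s

Final answer: 364.3 km/s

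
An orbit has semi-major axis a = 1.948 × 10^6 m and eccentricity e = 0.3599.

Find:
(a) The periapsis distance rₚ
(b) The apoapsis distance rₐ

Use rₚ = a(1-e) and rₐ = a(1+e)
a = 1.948 × 10^6 m
e = 0.3599:  1 − e = 0.6401,  1 + e = 1.3599
(a) rₚ = a(1 − e) = 1.948 × 10^6 m × 0.6401 = 1.24691 × 10^6 m ≈ 1.247 × 10^6 m
(b) rₐ = a(1 + e) = 1.948 × 10^6 m × 1.3599 = 2.64909 × 10^6 m ≈ 2.649 × 10^6 m

Final answer:
(a) rₚ = 1.247 × 10^6 m
(b) rₐ = 2.649 × 10^6 m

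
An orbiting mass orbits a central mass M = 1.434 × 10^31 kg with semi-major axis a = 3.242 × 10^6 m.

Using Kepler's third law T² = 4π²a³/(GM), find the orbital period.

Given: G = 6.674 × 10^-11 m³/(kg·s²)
M = 1.434 × 10^31 kg
GM = G × M = 6.674 × 10^-11 × 1.434 × 10^31 = 9.57052 × 10^20 m³/s²
a = 3.242 × 10^6 m
a³ = 3.40752 × 10^19 m³
T = 2π √(a³/GM) = 2π √((3.40752 × 10^19) / (9.57052 × 10^20)) = 2π × 0.188691 s
T = 1.18558 s ≈ 1.186 seconds

Final answer: 1.186 seconds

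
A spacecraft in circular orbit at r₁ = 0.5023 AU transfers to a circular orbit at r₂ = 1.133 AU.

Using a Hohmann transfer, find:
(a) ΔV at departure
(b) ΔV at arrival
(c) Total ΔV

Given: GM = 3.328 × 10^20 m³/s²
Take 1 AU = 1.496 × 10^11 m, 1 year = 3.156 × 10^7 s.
r₁ = 0.5023 AU = 7.51441 × 10^10 m
r₂ = 1.133 AU = 1.69497 × 10^11 m
GM = 3.328 × 10^20 m³/s²
Transfer ellipse: a_t = (r₁ + r₂)/2 = 1.2232 × 10^11 m
Circular speed at r₁: v₁ = √(GM/r₁) = 66549.4 m/s
Transfer speed at r₁ (periapsis): v₁ₜ = √(GM(2/r₁ − 1/a_t)) = 78338.5 m/s
(a) ΔV₁ = v₁ₜ − v₁ = 11789.1 m/s ≈ 2.487 AU/year
Circular speed at r₂: v₂ = √(GM/r₂) = 44310.9 m/s
Transfer speed at r₂ (apoapsis): v₂ₜ = √(GM(2/r₂ − 1/a_t)) = 34730.3 m/s
(b) ΔV₂ = v₂ − v₂ₜ = 9580.62 m/s ≈ 2.021 AU/year
(c) ΔV_total = ΔV₁ + ΔV₂ = 21369.7 m/s ≈ 4.508 AU/year

Final answer:
(a) ΔV₁ = 2.487 AU/year
(b) ΔV₂ = 2.021 AU/year
(c) ΔV_total = 4.508 AU/year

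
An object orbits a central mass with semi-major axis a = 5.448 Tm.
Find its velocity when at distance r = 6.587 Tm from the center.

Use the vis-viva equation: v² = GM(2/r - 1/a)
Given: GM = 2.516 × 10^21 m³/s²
a = 5.448 Tm = 5.448 × 10^12 m
r = 6.587 Tm = 6.587 × 10^12 m
GM = 2.516 × 10^21 m³/s²
2/r − 1/a = 3.03628 × 10^-13 − 1.83554 × 10^-13 = 1.20075 × 10^-13 m⁻¹
v² = GM (2/r − 1/a) = 3.02108 × 10^8 m²/s²
v = 17381.3 m/s ≈ 17.38 km/s

Final answer: 17.38 km/s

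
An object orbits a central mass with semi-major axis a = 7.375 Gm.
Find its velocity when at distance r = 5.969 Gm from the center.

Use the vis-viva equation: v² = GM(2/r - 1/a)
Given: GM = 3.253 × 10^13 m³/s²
a = 7.375 Gm = 7.375 × 10^9 m
r = 5.969 Gm = 5.969 × 10^9 m
GM = 3.253 × 10^13 m³/s²
2/r − 1/a = 3.35064 × 10^-10 − 1.35593 × 10^-10 = 1.99471 × 10^-10 m⁻¹
v² = GM (2/r − 1/a) = 6488.8 m²/s²
v = 80.5531 m/s ≈ 80.55 m/s

Final answer: 80.55 m/s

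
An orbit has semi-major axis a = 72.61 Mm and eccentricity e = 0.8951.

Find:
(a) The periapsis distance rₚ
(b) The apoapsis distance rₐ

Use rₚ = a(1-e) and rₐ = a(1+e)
a = 72.61 Mm = 7.261 × 10^7 m
e = 0.8951:  1 − e = 0.1049,  1 + e = 1.8951
(a) rₚ = a(1 − e) = 7.261 × 10^7 m × 0.1049 = 7.61679 × 10^6 m ≈ 7.617 Mm
(b) rₐ = a(1 + e) = 7.261 × 10^7 m × 1.8951 = 1.37603 × 10^8 m ≈ 137.6 Mm

Final answer:
(a) rₚ = 7.617 Mm
(b) rₐ = 137.6 Mm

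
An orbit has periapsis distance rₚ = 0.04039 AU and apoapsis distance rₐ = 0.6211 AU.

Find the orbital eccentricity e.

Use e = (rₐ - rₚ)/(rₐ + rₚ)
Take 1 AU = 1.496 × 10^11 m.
rₚ = 0.04039 AU = 6.04234 × 10^9 m
rₐ = 0.6211 AU = 9.29166 × 10^10 m
rₐ − rₚ = 8.68742 × 10^10 m
rₐ + rₚ = 9.89589 × 10^10 m
e = (rₐ − rₚ)/(rₐ + rₚ) = 0.877882

Final answer: e = 0.8779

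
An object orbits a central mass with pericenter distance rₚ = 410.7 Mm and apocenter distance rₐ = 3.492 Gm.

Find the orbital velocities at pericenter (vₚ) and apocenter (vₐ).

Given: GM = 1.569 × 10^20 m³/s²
rₚ = 410.7 Mm = 4.107 × 10^8 m
rₐ = 3.492 Gm = 3.492 × 10^9 m
GM = 1.569 × 10^20 m³/s²
a = (rₚ + rₐ)/2 = 1.95135 × 10^9 m
Vis-viva: v² = GM (2/r − 1/a)
vₚ² = 1.569 × 10^20 × (4.86973 × 10^-9 − 5.12466 × 10^-10) = 6.83655 × 10^11 m²/s²
vₚ = 826835 m/s ≈ 826.8 km/s
vₐ² = 1.569 × 10^20 × (5.72738 × 10^-10 − 5.12466 × 10^-10) = 9.45667 × 10^9 m²/s²
vₐ = 97245.4 m/s ≈ 97.25 km/s

Final answer: vₚ = 826.8 km/s, vₐ = 97.25 km/s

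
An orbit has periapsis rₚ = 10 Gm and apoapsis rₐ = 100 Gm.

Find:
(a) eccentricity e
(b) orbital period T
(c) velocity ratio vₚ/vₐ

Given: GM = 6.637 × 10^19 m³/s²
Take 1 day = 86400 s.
rₚ = 10 Gm = 1 × 10^10 m
rₐ = 100 Gm = 1 × 10^11 m
GM = 6.637 × 10^19 m³/s²
a = (rₚ + rₐ)/2 = 5.5 × 10^10 m
e = (rₐ − rₚ)/(rₐ + rₚ) = (9 × 10^10) / (1.1 × 10^11) = 0.818182
(a) e = 0.818182 ≈ 0.8182
(b) a³ = 1.66375 × 10^32 m³;  T = 2π √(a³/GM) = 2π × 1.58328 × 10^6 s = 9.94805 × 10^6 s ≈ 115.1 days
(c) vₚ/vₐ = rₐ/rₚ (angular momentum) = (1 × 10^11) / (1 × 10^10) = 10 ≈ 10

Final answer:
(a) eccentricity e = 0.8182
(b) orbital period T = 115.1 days
(c) velocity ratio vₚ/vₐ = 10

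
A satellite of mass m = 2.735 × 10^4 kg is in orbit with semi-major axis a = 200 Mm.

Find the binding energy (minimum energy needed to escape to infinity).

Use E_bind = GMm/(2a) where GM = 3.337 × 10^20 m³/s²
a = 200 Mm = 2 × 10^8 m
GM = 3.337 × 10^20 m³/s²
m = 2.735 × 10^4 kg
GMm = 3.337 × 10^20 × 27350 = 9.1267 × 10^24 m³·kg/s²
2a = 4 × 10^8 m
E_bind = GMm/(2a) = 2.28167 × 10^16 J ≈ 22.82 PJ

Final answer: 22.82 PJ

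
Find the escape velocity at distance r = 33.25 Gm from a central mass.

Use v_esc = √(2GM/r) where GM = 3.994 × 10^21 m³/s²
r = 33.25 Gm = 3.325 × 10^10 m
GM = 3.994 × 10^21 m³/s²
2GM/r = 2 × (3.994 × 10^21) / (3.325 × 10^10) = 2.40241 × 10^11 m²/s²
v_esc = √(2GM/r) = 490143 m/s ≈ 490.1 km/s

Final answer: 490.1 km/s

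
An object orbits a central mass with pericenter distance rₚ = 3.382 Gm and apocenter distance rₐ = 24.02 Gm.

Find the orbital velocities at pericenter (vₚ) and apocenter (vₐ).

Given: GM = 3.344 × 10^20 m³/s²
rₚ = 3.382 Gm = 3.382 × 10^9 m
rₐ = 24.02 Gm = 2.402 × 10^10 m
GM = 3.344 × 10^20 m³/s²
a = (rₚ + rₐ)/2 = 1.3701 × 10^10 m
Vis-viva: v² = GM (2/r − 1/a)
vₚ² = 3.344 × 10^20 × (5.91366 × 10^-10 − 7.29874 × 10^-11) = 1.73346 × 10^11 m²/s²
vₚ = 416348 m/s ≈ 416.3 km/s
vₐ² = 3.344 × 10^20 × (8.32639 × 10^-11 − 7.29874 × 10^-11) = 3.43649 × 10^9 m²/s²
vₐ = 58621.6 m/s ≈ 58.62 km/s

Final answer: vₚ = 416.3 km/s, vₐ = 58.62 km/s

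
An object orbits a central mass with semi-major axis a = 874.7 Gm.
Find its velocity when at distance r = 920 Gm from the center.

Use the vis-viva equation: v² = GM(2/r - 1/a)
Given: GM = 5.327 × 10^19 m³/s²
a = 874.7 Gm = 8.747 × 10^11 m
r = 920 Gm = 9.2 × 10^11 m
GM = 5.327 × 10^19 m³/s²
2/r − 1/a = 2.17391 × 10^-12 − 1.14325 × 10^-12 = 1.03066 × 10^-12 m⁻¹
v² = GM (2/r − 1/a) = 5.49035 × 10^7 m²/s²
v = 7409.69 m/s ≈ 7.41 km/s

Final answer: 7.41 km/s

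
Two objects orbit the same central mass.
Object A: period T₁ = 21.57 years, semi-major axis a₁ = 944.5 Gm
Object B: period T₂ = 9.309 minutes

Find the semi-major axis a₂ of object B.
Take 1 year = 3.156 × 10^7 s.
T₁ = 21.57 years = 6.80749 × 10^8 s
T₂ = 9.309 minutes = 558.54 s
a₁ = 944.5 Gm = 9.445 × 10^11 m
Kepler's third law: (T₂/T₁)² = (a₂/a₁)³  ⇒  a₂ = a₁ (T₂/T₁)^(2/3)
T₂/T₁ = 8.20478 × 10^-7
(T₂/T₁)^(2/3) = 8.76418 × 10^-5
a₂ = 9.445 × 10^11 m × 8.76418 × 10^-5 = 8.27777 × 10^7 m ≈ 82.78 Mm

Final answer: a₂ = 82.78 Mm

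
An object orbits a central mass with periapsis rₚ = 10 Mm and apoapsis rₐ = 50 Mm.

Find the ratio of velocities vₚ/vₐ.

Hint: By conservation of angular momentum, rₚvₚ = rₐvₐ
rₚ = 10 Mm = 1 × 10^7 m
rₐ = 50 Mm = 5 × 10^7 m
rₚvₚ = rₐvₐ  ⇒  vₚ/vₐ = rₐ/rₚ
vₚ/vₐ = (5 × 10^7) / (1 × 10^7) = 5

Final answer: vₚ/vₐ = 5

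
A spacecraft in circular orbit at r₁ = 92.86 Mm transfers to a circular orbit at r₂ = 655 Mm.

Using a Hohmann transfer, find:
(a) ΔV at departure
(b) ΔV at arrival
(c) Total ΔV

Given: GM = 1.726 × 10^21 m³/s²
r₁ = 92.86 Mm = 9.286 × 10^7 m
r₂ = 655 Mm = 6.55 × 10^8 m
GM = 1.726 × 10^21 m³/s²
Transfer ellipse: a_t = (r₁ + r₂)/2 = 3.7393 × 10^8 m
Circular speed at r₁: v₁ = √(GM/r₁) = 4.31128 × 10^6 m/s
Transfer speed at r₁ (periapsis): v₁ₜ = √(GM(2/r₁ − 1/a_t)) = 5.706 × 10^6 m/s
(a) ΔV₁ = v₁ₜ − v₁ = 1.39472 × 10^6 m/s ≈ 1395 km/s
Circular speed at r₂: v₂ = √(GM/r₂) = 1.6233 × 10^6 m/s
Transfer speed at r₂ (apoapsis): v₂ₜ = √(GM(2/r₂ − 1/a_t)) = 808945 m/s
(b) ΔV₂ = v₂ − v₂ₜ = 814359 m/s ≈ 814.4 km/s
(c) ΔV_total = ΔV₁ + ΔV₂ = 2.20908 × 10^6 m/s ≈ 2209 km/s

Final answer:
(a) ΔV₁ = 1395 km/s
(b) ΔV₂ = 814.4 km/s
(c) ΔV_total = 2209 km/s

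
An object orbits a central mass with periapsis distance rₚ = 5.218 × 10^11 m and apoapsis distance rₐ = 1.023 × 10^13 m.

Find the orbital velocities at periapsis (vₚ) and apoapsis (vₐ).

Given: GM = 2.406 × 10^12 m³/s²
rₚ = 5.218 × 10^11 m
rₐ = 1.023 × 10^13 m
GM = 2.406 × 10^12 m³/s²
a = (rₚ + rₐ)/2 = 5.3759 × 10^12 m
Vis-viva: v² = GM (2/r − 1/a)
vₚ² = 2.406 × 10^12 × (3.83289 × 10^-12 − 1.86015 × 10^-13) = 8.77437 m²/s²
vₚ = 2.96216 m/s ≈ 2.962 m/s
vₐ² = 2.406 × 10^12 × (1.95503 × 10^-13 − 1.86015 × 10^-13) = 0.0228283 m²/s²
vₐ = 0.15109 m/s ≈ 0.1511 m/s

Final answer: vₚ = 2.962 m/s, vₐ = 0.1511 m/s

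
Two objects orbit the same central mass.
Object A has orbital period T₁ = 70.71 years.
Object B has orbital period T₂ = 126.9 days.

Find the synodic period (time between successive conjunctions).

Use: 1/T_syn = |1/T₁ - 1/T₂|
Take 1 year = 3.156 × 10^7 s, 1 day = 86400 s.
T₁ = 70.71 years = 2.23161 × 10^9 s
T₂ = 126.9 days = 1.09642 × 10^7 s
1/T₁ = 4.48107 × 10^-10 s⁻¹
1/T₂ = 9.12063 × 10^-8 s⁻¹
|1/T₁ − 1/T₂| = 9.07582 × 10^-8 s⁻¹
T_syn = 1 / |1/T₁ − 1/T₂| = 1.10183 × 10^7 s ≈ 127.5 days

Final answer: T_syn = 127.5 days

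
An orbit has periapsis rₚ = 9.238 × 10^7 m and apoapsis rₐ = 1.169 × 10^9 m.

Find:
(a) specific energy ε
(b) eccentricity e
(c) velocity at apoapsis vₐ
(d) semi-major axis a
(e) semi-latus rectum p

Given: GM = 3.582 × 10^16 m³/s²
rₚ = 9.238 × 10^7 m
rₐ = 1.169 × 10^9 m
GM = 3.582 × 10^16 m³/s²
a = (rₚ + rₐ)/2 = 6.3069 × 10^8 m
e = (rₐ − rₚ)/(rₐ + rₚ) = (1.07662 × 10^9) / (1.26138 × 10^9) = 0.853526
(a) 2a = 1.26138 × 10^9 m;  ε = −GM/(2a) = -2.83975 × 10^7 J/kg ≈ -28.4 MJ/kg
(b) e = 0.853526 ≈ 0.8535
(c) vₐ² = GM (2/rₐ − 1/a) = 3.582 × 10^16 × (1.71086 × 10^-9 − 1.58557 × 10^-9) = 4.48821 × 10^6 m²/s²;  vₐ = 2118.54 m/s ≈ 2.119 km/s
(d) a = 6.3069 × 10^8 m ≈ 6.307 × 10^8 m
(e) 1 − e² = 0.271494;  p = a(1 − e²) = 6.3069 × 10^8 × 0.271494 = 1.71229 × 10^8 m ≈ 1.712 × 10^8 m

Final answer:
(a) specific energy ε = -28.4 MJ/kg
(b) eccentricity e = 0.8535
(c) velocity at apoapsis vₐ = 2.119 km/s
(d) semi-major axis a = 6.307 × 10^8 m
(e) semi-latus rectum p = 1.712 × 10^8 m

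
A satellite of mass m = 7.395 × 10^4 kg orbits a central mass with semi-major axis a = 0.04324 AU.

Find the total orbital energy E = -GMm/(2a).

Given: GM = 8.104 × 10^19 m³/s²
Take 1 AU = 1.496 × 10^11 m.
a = 0.04324 AU = 6.4687 × 10^9 m
GM = 8.104 × 10^19 m³/s²
2a = 1.29374 × 10^10 m
GMm = 8.104 × 10^19 × 73950 = 5.99291 × 10^24 m³·kg/s²
E = −GMm/(2a) = -4.63223 × 10^14 J ≈ -463.2 TJ

Final answer: -463.2 TJ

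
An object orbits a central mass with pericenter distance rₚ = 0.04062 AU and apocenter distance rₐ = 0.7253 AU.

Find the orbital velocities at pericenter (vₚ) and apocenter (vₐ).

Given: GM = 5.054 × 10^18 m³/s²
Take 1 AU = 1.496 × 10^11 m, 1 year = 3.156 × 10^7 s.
rₚ = 0.04062 AU = 6.07675 × 10^9 m
rₐ = 0.7253 AU = 1.08505 × 10^11 m
GM = 5.054 × 10^18 m³/s²
a = (rₚ + rₐ)/2 = 5.72908 × 10^10 m
Vis-viva: v² = GM (2/r − 1/a)
vₚ² = 5.054 × 10^18 × (3.29123 × 10^-10 − 1.74548 × 10^-11) = 1.57517 × 10^9 m²/s²
vₚ = 39688.4 m/s ≈ 8.373 AU/year
vₐ² = 5.054 × 10^18 × (1.84324 × 10^-11 − 1.74548 × 10^-11) = 4.94052 × 10^6 m²/s²
vₐ = 2222.73 m/s ≈ 0.4689 AU/year

Final answer: vₚ = 8.373 AU/year, vₐ = 0.4689 AU/year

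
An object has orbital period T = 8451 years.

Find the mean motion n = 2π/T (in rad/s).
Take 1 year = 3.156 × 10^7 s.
T = 8451 years = 2.66714 × 10^11 s
n = 2π / (2.66714 × 10^11 s) = 2.35578 × 10^-11 rad/s ≈ 2.356 × 10^-11 rad/s

Final answer: n = 2.356 × 10^-11 rad/s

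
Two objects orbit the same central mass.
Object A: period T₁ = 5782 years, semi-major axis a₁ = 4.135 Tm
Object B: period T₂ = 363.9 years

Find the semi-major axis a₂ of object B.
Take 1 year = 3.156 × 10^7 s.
T₁ = 5782 years = 1.8248 × 10^11 s
T₂ = 363.9 years = 1.14847 × 10^10 s
a₁ = 4.135 Tm = 4.135 × 10^12 m
Kepler's third law: (T₂/T₁)² = (a₂/a₁)³  ⇒  a₂ = a₁ (T₂/T₁)^(2/3)
T₂/T₁ = 0.0629367
(T₂/T₁)^(2/3) = 0.158223
a₂ = 4.135 × 10^12 m × 0.158223 = 6.54252 × 10^11 m ≈ 654.3 Gm

Final answer: a₂ = 654.3 Gm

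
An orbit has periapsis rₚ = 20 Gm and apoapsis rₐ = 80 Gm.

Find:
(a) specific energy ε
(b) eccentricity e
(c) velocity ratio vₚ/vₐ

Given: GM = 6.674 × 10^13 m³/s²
rₚ = 20 Gm = 2 × 10^10 m
rₐ = 80 Gm = 8 × 10^10 m
GM = 6.674 × 10^13 m³/s²
a = (rₚ + rₐ)/2 = 5 × 10^10 m
e = (rₐ − rₚ)/(rₐ + rₚ) = (6 × 10^10) / (1 × 10^11) = 0.6
(a) 2a = 1 × 10^11 m;  ε = −GM/(2a) = -667.4 J/kg ≈ -667.4 J/kg
(b) e = 0.6 ≈ 0.6
(c) vₚ/vₐ = rₐ/rₚ (angular momentum) = (8 × 10^10) / (2 × 10^10) = 4 ≈ 4

Final answer:
(a) specific energy ε = -667.4 J/kg
(b) eccentricity e = 0.6
(c) velocity ratio vₚ/vₐ = 4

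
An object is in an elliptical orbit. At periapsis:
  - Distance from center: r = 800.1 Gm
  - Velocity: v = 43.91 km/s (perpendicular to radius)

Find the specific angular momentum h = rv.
r = 800.1 Gm = 8.001 × 10^11 m
v = 43.91 km/s = 43910 m/s
h = rv = 8.001 × 10^11 × 43910 = 3.51324 × 10^16 m²/s ≈ 3.513 × 10^16 m²/s

Final answer: h = 3.513 × 10^16 m²/s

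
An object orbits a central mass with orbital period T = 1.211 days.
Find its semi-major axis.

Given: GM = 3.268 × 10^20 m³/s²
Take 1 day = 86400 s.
T = 1.211 days = 104630 s
GM = 3.268 × 10^20 m³/s²
Kepler's third law: a³ = GM T² / (4π²)
T² = 1.09475 × 10^10 s²
a³ = (3.268 × 10^20) × (1.09475 × 10^10) / (4π²) = 9.06229 × 10^28 m³
a = (a³)^(1/3) = 4.49172 × 10^9 m ≈ 4.492 Gm

Final answer: 4.492 Gm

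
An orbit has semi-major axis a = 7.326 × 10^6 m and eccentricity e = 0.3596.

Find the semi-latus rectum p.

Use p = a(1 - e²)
a = 7.326 × 10^6 m
e = 0.3596,  e² = 0.129312,  1 − e² = 0.870688
p = a(1 − e²) = 7.326 × 10^6 m × 0.870688 = 6.37866 × 10^6 m ≈ 6.379 × 10^6 m

Final answer: p = 6.379 × 10^6 m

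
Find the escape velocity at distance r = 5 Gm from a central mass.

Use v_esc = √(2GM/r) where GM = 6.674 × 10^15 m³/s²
r = 5 Gm = 5 × 10^9 m
GM = 6.674 × 10^15 m³/s²
2GM/r = 2 × (6.674 × 10^15) / (5 × 10^9) = 2.6696 × 10^6 m²/s²
v_esc = √(2GM/r) = 1633.89 m/s ≈ 1.634 km/s

Final answer: 1.634 km/s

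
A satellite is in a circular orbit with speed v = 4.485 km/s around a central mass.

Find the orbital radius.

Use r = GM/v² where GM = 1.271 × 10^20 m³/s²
v = 4.485 km/s = 4485 m/s
GM = 1.271 × 10^20 m³/s²
v² = 2.01152 × 10^7 m²/s²
r = GM/v² = (1.271 × 10^20) / (2.01152 × 10^7) = 6.3186 × 10^12 m ≈ 6.319 Tm

Final answer: 6.319 Tm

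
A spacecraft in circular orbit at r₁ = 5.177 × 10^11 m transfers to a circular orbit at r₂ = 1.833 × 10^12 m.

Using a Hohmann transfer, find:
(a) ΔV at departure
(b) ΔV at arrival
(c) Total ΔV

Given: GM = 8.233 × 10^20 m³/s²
r₁ = 5.177 × 10^11 m
r₂ = 1.833 × 10^12 m
GM = 8.233 × 10^20 m³/s²
Transfer ellipse: a_t = (r₁ + r₂)/2 = 1.17535 × 10^12 m
Circular speed at r₁: v₁ = √(GM/r₁) = 39878.6 m/s
Transfer speed at r₁ (periapsis): v₁ₜ = √(GM(2/r₁ − 1/a_t)) = 49800.9 m/s
(a) ΔV₁ = v₁ₜ − v₁ = 9922.34 m/s ≈ 9.922 km/s
Circular speed at r₂: v₂ = √(GM/r₂) = 21193.3 m/s
Transfer speed at r₂ (apoapsis): v₂ₜ = √(GM(2/r₂ − 1/a_t)) = 14065.4 m/s
(b) ΔV₂ = v₂ − v₂ₜ = 7127.82 m/s ≈ 7.128 km/s
(c) ΔV_total = ΔV₁ + ΔV₂ = 17050.2 m/s ≈ 17.05 km/s

Final answer:
(a) ΔV₁ = 9.922 km/s
(b) ΔV₂ = 7.128 km/s
(c) ΔV_total = 17.05 km/s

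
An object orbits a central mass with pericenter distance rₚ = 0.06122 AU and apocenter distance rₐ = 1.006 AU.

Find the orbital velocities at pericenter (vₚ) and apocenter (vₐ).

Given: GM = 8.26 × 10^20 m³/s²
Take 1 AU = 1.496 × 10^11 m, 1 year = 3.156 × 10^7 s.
rₚ = 0.06122 AU = 9.15851 × 10^9 m
rₐ = 1.006 AU = 1.50498 × 10^11 m
GM = 8.26 × 10^20 m³/s²
a = (rₚ + rₐ)/2 = 7.98281 × 10^10 m
Vis-viva: v² = GM (2/r − 1/a)
vₚ² = 8.26 × 10^20 × (2.18376 × 10^-10 − 1.25269 × 10^-11) = 1.70031 × 10^11 m²/s²
vₚ = 412349 m/s ≈ 86.99 AU/year
vₐ² = 8.26 × 10^20 × (1.32892 × 10^-11 − 1.25269 × 10^-11) = 6.2968 × 10^8 m²/s²
vₐ = 25093.4 m/s ≈ 5.294 AU/year

Final answer: vₚ = 86.99 AU/year, vₐ = 5.294 AU/year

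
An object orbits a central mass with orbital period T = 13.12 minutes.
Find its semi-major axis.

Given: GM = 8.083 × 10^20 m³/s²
T = 13.12 minutes = 787.2 s
GM = 8.083 × 10^20 m³/s²
Kepler's third law: a³ = GM T² / (4π²)
T² = 619684 s²
a³ = (8.083 × 10^20) × 619684 / (4π²) = 1.26877 × 10^25 m³
a = (a³)^(1/3) = 2.33235 × 10^8 m ≈ 233.2 Mm

Final answer: 233.2 Mm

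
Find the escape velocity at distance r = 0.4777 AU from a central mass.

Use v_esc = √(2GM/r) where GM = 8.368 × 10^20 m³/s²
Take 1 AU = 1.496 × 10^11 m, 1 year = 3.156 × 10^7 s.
r = 0.4777 AU = 7.14639 × 10^10 m
GM = 8.368 × 10^20 m³/s²
2GM/r = 2 × (8.368 × 10^20) / (7.14639 × 10^10) = 2.34188 × 10^10 m²/s²
v_esc = √(2GM/r) = 153032 m/s ≈ 32.28 AU/year

Final answer: 32.28 AU/year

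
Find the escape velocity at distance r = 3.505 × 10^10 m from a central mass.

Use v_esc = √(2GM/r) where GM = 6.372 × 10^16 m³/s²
r = 3.505 × 10^10 m
GM = 6.372 × 10^16 m³/s²
2GM/r = 2 × (6.372 × 10^16) / (3.505 × 10^10) = 3.63595 × 10^6 m²/s²
v_esc = √(2GM/r) = 1906.82 m/s ≈ 1.907 km/s

Final answer: 1.907 km/s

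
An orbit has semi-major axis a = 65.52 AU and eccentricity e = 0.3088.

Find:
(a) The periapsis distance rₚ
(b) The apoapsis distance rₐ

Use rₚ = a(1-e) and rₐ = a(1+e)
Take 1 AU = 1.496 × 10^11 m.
a = 65.52 AU = 9.80179 × 10^12 m
e = 0.3088:  1 − e = 0.6912,  1 + e = 1.3088
(a) rₚ = a(1 − e) = 9.80179 × 10^12 m × 0.6912 = 6.775 × 10^12 m ≈ 45.29 AU
(b) rₐ = a(1 + e) = 9.80179 × 10^12 m × 1.3088 = 1.28286 × 10^13 m ≈ 85.75 AU

Final answer:
(a) rₚ = 45.29 AU
(b) rₐ = 85.75 AU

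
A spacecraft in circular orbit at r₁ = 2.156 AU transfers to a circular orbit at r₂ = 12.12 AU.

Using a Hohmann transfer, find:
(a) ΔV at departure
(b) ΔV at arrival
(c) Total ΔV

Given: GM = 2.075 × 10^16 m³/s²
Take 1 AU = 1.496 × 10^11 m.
r₁ = 2.156 AU = 3.22538 × 10^11 m
r₂ = 12.12 AU = 1.81315 × 10^12 m
GM = 2.075 × 10^16 m³/s²
Transfer ellipse: a_t = (r₁ + r₂)/2 = 1.06784 × 10^12 m
Circular speed at r₁: v₁ = √(GM/r₁) = 253.641 m/s
Transfer speed at r₁ (periapsis): v₁ₜ = √(GM(2/r₁ − 1/a_t)) = 330.508 m/s
(a) ΔV₁ = v₁ₜ − v₁ = 76.8673 m/s ≈ 76.87 m/s
Circular speed at r₂: v₂ = √(GM/r₂) = 106.977 m/s
Transfer speed at r₂ (apoapsis): v₂ₜ = √(GM(2/r₂ − 1/a_t)) = 58.7933 m/s
(b) ΔV₂ = v₂ − v₂ₜ = 48.184 m/s ≈ 48.18 m/s
(c) ΔV_total = ΔV₁ + ΔV₂ = 125.051 m/s ≈ 125.1 m/s

Final answer:
(a) ΔV₁ = 76.87 m/s
(b) ΔV₂ = 48.18 m/s
(c) ΔV_total = 125.1 m/s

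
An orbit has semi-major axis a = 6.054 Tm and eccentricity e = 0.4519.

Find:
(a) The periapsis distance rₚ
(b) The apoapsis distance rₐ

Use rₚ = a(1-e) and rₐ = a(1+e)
a = 6.054 Tm = 6.054 × 10^12 m
e = 0.4519:  1 − e = 0.5481,  1 + e = 1.4519
(a) rₚ = a(1 − e) = 6.054 × 10^12 m × 0.5481 = 3.3182 × 10^12 m ≈ 3.318 Tm
(b) rₐ = a(1 + e) = 6.054 × 10^12 m × 1.4519 = 8.7898 × 10^12 m ≈ 8.79 Tm

Final answer:
(a) rₚ = 3.318 Tm
(b) rₐ = 8.79 Tm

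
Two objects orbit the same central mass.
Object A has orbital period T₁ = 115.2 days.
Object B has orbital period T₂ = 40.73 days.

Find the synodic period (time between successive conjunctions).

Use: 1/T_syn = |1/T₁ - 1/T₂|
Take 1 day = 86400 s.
T₁ = 115.2 days = 9.95328 × 10^6 s
T₂ = 40.73 days = 3.51907 × 10^6 s
1/T₁ = 1.00469 × 10^-7 s⁻¹
1/T₂ = 2.84166 × 10^-7 s⁻¹
|1/T₁ − 1/T₂| = 1.83696 × 10^-7 s⁻¹
T_syn = 1 / |1/T₁ − 1/T₂| = 5.44376 × 10^6 s ≈ 63.01 days

Final answer: T_syn = 63.01 days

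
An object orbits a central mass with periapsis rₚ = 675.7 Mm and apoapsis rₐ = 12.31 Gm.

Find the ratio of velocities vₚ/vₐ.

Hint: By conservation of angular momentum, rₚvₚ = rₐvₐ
rₚ = 675.7 Mm = 6.757 × 10^8 m
rₐ = 12.31 Gm = 1.231 × 10^10 m
rₚvₚ = rₐvₐ  ⇒  vₚ/vₐ = rₐ/rₚ
vₚ/vₐ = (1.231 × 10^10) / (6.757 × 10^8) = 18.2181

Final answer: vₚ/vₐ = 18.22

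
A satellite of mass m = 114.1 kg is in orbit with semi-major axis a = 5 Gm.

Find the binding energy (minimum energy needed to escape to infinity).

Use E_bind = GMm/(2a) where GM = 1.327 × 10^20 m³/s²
a = 5 Gm = 5 × 10^9 m
GM = 1.327 × 10^20 m³/s²
m = 114.1 kg
GMm = 1.327 × 10^20 × 114.1 = 1.51411 × 10^22 m³·kg/s²
2a = 1 × 10^10 m
E_bind = GMm/(2a) = 1.51411 × 10^12 J ≈ 1.514 TJ

Final answer: 1.514 TJ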